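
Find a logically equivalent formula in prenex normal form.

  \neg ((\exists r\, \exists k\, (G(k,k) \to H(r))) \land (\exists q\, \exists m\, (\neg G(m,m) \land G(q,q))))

\forall r\, \forall k\, \forall q\, \forall m\, (G(k,k) \land \neg H(r) \lor G(m,m) \lor \neg G(q,q))

Eliminate → and ↔ using ¬ and ∨.
  \neg ((\exists r\, \exists k\, (\neg G(k,k) \lor H(r))) \land (\exists q\, \exists m\, (\neg G(m,m) \land G(q,q))))
Drive negations inward (¬∀x A ≡ ∃x ¬A, ¬∃x A ≡ ∀x ¬A, De Morgan for ∧/∨):
  (\forall r\, \forall k\, (G(k,k) \land \neg H(r))) \lor (\forall q\, \forall m\, (G(m,m) \lor \neg G(q,q)))
All bound variables are already distinct, so no renaming is needed.
Pull the quantifiers to the front (each side's bound variable is not free in the other side):
  \forall r\, \forall k\, \forall q\, \forall m\, (G(k,k) \land \neg H(r) \lor G(m,m) \lor \neg G(q,q))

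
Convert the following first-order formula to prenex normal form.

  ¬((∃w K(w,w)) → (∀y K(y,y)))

Rewrite implications/biconditionals: A → B as ¬A ∨ B.
  ¬(¬(∃w K(w,w)) ∨ (∀y K(y,y)))
Drive negations inward (¬∀x A ≡ ∃x ¬A, ¬∃x A ≡ ∀x ¬A, De Morgan for ∧/∨):
  (∃w K(w,w)) ∧ (∃y ¬K(y,y))
All bound variables are already distinct, so no renaming is needed.
Finally move all quantifiers to the prefix:
  ∃w ∃y (K(w,w) ∧ ¬K(y,y))

∃w ∃y (K(w,w) ∧ ¬K(y,y))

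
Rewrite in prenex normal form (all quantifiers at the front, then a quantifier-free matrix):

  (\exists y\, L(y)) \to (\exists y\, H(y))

First replace A → B with ¬A ∨ B.
  \neg (\exists y\, L(y)) \lor (\exists y\, H(y))
Move each ¬ inward, flipping quantifiers it crosses:
  (\forall y\, \neg L(y)) \lor (\exists y\, H(y))
Give each quantifier a distinct variable: y↦z1.
  (\forall y\, \neg L(y)) \lor (\exists z1\, H(z1))
Finally move all quantifiers to the prefix:
  \forall y\, \exists z1\, (\neg L(y) \lor H(z1))

\forall y\, \exists z1\, (\neg L(y) \lor H(z1))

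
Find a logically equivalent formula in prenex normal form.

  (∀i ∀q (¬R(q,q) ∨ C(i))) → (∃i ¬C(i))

Eliminate → and ↔ using ¬ and ∨.
  ¬(∀i ∀q (¬R(q,q) ∨ C(i))) ∨ (∃i ¬C(i))
Push ¬ through the quantifiers and connectives to reach negation normal form:
  (∃i ∃q (R(q,q) ∧ ¬C(i))) ∨ (∃i ¬C(i))
Rename bound variables to avoid capture: i↦x1.
  (∃i ∃q (R(q,q) ∧ ¬C(i))) ∨ (∃x1 ¬C(x1))
Finally move all quantifiers to the prefix:
  ∃i ∃q ∃x1 (R(q,q) ∧ ¬C(i) ∨ ¬C(x1))

∃i ∃q ∃x1 (R(q,q) ∧ ¬C(i) ∨ ¬C(x1))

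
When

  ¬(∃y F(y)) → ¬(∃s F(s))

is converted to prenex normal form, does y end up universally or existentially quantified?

Eliminate → and ↔ using ¬ and ∨.
  ¬¬(∃y F(y)) ∨ ¬(∃s F(s))
Move each ¬ inward, flipping quantifiers it crosses:
  (∃y F(y)) ∨ (∀s ¬F(s))
All bound variables are already distinct, so no renaming is needed.
Pull the quantifiers to the front (each side's bound variable is not free in the other side):
  ∃y ∀s (F(y) ∨ ¬F(s))
The quantifier ∃y sits under an even number of negations (counting the antecedent side of each →), so it remains existential.

existential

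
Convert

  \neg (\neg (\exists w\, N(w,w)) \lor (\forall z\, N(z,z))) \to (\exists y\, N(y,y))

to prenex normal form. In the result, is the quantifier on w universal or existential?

Eliminate → and ↔ using ¬ and ∨.
  \neg \neg (\neg (\exists w\, N(w,w)) \lor (\forall z\, N(z,z))) \lor (\exists y\, N(y,y))
Push ¬ through the quantifiers and connectives to reach negation normal form:
  (\forall w\, \neg N(w,w)) \lor (\forall z\, N(z,z)) \lor (\exists y\, N(y,y))
All bound variables are already distinct, so no renaming is needed.
Finally move all quantifiers to the prefix:
  \forall w\, \forall z\, \exists y\, (\neg N(w,w) \lor N(z,z) \lor N(y,y))
The quantifier \exists w sits under an odd number of negations (counting the antecedent side of each →), so it flips to \forall w.

universal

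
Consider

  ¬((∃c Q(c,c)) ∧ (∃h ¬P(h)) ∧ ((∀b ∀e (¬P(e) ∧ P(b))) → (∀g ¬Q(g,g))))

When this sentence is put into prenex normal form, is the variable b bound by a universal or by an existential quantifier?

universal

Rewrite implications/biconditionals: A → B as ¬A ∨ B.
  ¬((∃c Q(c,c)) ∧ (∃h ¬P(h)) ∧ (¬(∀b ∀e (¬P(e) ∧ P(b))) ∨ (∀g ¬Q(g,g))))
Push ¬ through the quantifiers and connectives to reach negation normal form:
  (∀c ¬Q(c,c)) ∨ (∀h P(h)) ∨ (∀b ∀e (¬P(e) ∧ P(b))) ∧ (∃g Q(g,g))
All bound variables are already distinct, so no renaming is needed.
Finally move all quantifiers to the prefix:
  ∀c ∀h ∀b ∀e ∃g (¬Q(c,c) ∨ P(h) ∨ ¬P(e) ∧ P(b) ∧ Q(g,g))
The quantifier ∀b sits under an even number of negations (counting the antecedent side of each →), so it remains universal.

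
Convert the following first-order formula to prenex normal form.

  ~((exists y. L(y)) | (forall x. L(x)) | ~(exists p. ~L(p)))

Drive negations inward (¬∀x A ≡ ∃x ¬A, ¬∃x A ≡ ∀x ¬A, De Morgan for ∧/∨):
  (forall y. ~L(y)) & (exists x. ~L(x)) & (exists p. ~L(p))
All bound variables are already distinct, so no renaming is needed.
Finally move all quantifiers to the prefix:
  forall y. exists x. exists p. (~L(y) & ~L(x) & ~L(p))

forall y. exists x. exists p. (~L(y) & ~L(x) & ~L(p))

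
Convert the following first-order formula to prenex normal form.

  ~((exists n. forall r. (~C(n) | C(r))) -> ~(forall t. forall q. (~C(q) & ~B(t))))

Eliminate → and ↔ using ¬ and ∨.
  ~(~(exists n. forall r. (~C(n) | C(r))) | ~(forall t. forall q. (~C(q) & ~B(t))))
Move each ¬ inward, flipping quantifiers it crosses:
  (exists n. forall r. (~C(n) | C(r))) & (forall t. forall q. (~C(q) & ~B(t)))
All bound variables are already distinct, so no renaming is needed.
Extract every quantifier outward, since the variables are now distinct and don't occur free across branches:
  exists n. forall r. forall t. forall q. ((~C(n) | C(r)) & ~C(q) & ~B(t))

exists n. forall r. forall t. forall q. ((~C(n) | C(r)) & ~C(q) & ~B(t))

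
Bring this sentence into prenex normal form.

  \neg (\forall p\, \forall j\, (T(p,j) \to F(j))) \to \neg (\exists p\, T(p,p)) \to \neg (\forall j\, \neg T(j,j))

\forall p\, \forall j\, \exists v1\, \exists t\, (\neg T(p,j) \lor F(j) \lor T(v1,v1) \lor T(t,t))

Rewrite implications/biconditionals: A → B as ¬A ∨ B.
  \neg \neg (\forall p\, \forall j\, (\neg T(p,j) \lor F(j))) \lor \neg \neg (\exists p\, T(p,p)) \lor \neg (\forall j\, \neg T(j,j))
Push ¬ through the quantifiers and connectives to reach negation normal form:
  (\forall p\, \forall j\, (\neg T(p,j) \lor F(j))) \lor (\exists p\, T(p,p)) \lor (\exists j\, T(j,j))
Give each quantifier a distinct variable: p↦v1, j↦t.
  (\forall p\, \forall j\, (\neg T(p,j) \lor F(j))) \lor (\exists v1\, T(v1,v1)) \lor (\exists t\, T(t,t))
Extract every quantifier outward, since the variables are now distinct and don't occur free across branches:
  \forall p\, \forall j\, \exists v1\, \exists t\, (\neg T(p,j) \lor F(j) \lor T(v1,v1) \lor T(t,t))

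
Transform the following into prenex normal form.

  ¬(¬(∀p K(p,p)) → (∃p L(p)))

Rewrite implications/biconditionals: A → B as ¬A ∨ B.
  ¬(¬¬(∀p K(p,p)) ∨ (∃p L(p)))
Push ¬ through the quantifiers and connectives to reach negation normal form:
  (∃p ¬K(p,p)) ∧ (∀p ¬L(p))
Give each quantifier a distinct variable: p↦b.
  (∃p ¬K(p,p)) ∧ (∀b ¬L(b))
Extract every quantifier outward, since the variables are now distinct and don't occur free across branches:
  ∃p ∀b (¬K(p,p) ∧ ¬L(b))

∃p ∀b (¬K(p,p) ∧ ¬L(b))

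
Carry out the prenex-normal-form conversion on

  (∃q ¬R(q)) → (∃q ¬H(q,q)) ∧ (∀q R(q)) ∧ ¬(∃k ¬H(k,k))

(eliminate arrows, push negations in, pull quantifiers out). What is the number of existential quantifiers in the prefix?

Rewrite implications/biconditionals: A → B as ¬A ∨ B.
  ¬(∃q ¬R(q)) ∨ (∃q ¬H(q,q)) ∧ (∀q R(q)) ∧ ¬(∃k ¬H(k,k))
Move each ¬ inward, flipping quantifiers it crosses:
  (∀q R(q)) ∨ (∃q ¬H(q,q)) ∧ (∀q R(q)) ∧ (∀k H(k,k))
Standardize variables apart so no two quantifiers bind the same name: q↦a, q↦z.
  (∀q R(q)) ∨ (∃a ¬H(a,a)) ∧ (∀z R(z)) ∧ (∀k H(k,k))
Finally move all quantifiers to the prefix:
  ∀q ∃a ∀z ∀k (R(q) ∨ ¬H(a,a) ∧ R(z) ∧ H(k,k))
The prefix is ∀q ∃a ∀z ∀k: 3 universal, 1 existential.

1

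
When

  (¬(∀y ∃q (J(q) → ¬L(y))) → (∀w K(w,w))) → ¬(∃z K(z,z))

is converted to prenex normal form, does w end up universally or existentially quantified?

First replace A → B with ¬A ∨ B.
  ¬(¬¬(∀y ∃q (¬J(q) ∨ ¬L(y))) ∨ (∀w K(w,w))) ∨ ¬(∃z K(z,z))
Drive negations inward (¬∀x A ≡ ∃x ¬A, ¬∃x A ≡ ∀x ¬A, De Morgan for ∧/∨):
  (∃y ∀q (J(q) ∧ L(y))) ∧ (∃w ¬K(w,w)) ∨ (∀z ¬K(z,z))
Pull the quantifiers to the front (each side's bound variable is not free in the other side):
  ∃y ∀q ∃w ∀z (J(q) ∧ L(y) ∧ ¬K(w,w) ∨ ¬K(z,z))
The quantifier ∀w sits under an odd number of negations (counting the antecedent side of each →), so it flips to ∃w.

existential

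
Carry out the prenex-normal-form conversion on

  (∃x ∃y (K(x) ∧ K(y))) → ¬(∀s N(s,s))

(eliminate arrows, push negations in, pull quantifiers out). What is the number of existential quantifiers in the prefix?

Eliminate → and ↔ using ¬ and ∨.
  ¬(∃x ∃y (K(x) ∧ K(y))) ∨ ¬(∀s N(s,s))
Push ¬ through the quantifiers and connectives to reach negation normal form:
  (∀x ∀y (¬K(x) ∨ ¬K(y))) ∨ (∃s ¬N(s,s))
All bound variables are already distinct, so no renaming is needed.
Pull the quantifiers to the front (each side's bound variable is not free in the other side):
  ∀x ∀y ∃s (¬K(x) ∨ ¬K(y) ∨ ¬N(s,s))
The prefix is ∀x ∀y ∃s: 2 universal, 1 existential.

1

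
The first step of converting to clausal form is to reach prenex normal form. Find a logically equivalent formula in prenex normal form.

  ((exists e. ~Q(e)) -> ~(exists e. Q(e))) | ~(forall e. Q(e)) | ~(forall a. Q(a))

forall e. forall r. exists w1. exists a. (Q(e) | ~Q(r) | ~Q(w1) | ~Q(a))

First replace A → B with ¬A ∨ B.
  ~(exists e. ~Q(e)) | ~(exists e. Q(e)) | ~(forall e. Q(e)) | ~(forall a. Q(a))
Drive negations inward (¬∀x A ≡ ∃x ¬A, ¬∃x A ≡ ∀x ¬A, De Morgan for ∧/∨):
  (forall e. Q(e)) | (forall e. ~Q(e)) | (exists e. ~Q(e)) | (exists a. ~Q(a))
Rename bound variables to avoid capture: e↦r, e↦w1.
  (forall e. Q(e)) | (forall r. ~Q(r)) | (exists w1. ~Q(w1)) | (exists a. ~Q(a))
Extract every quantifier outward, since the variables are now distinct and don't occur free across branches:
  forall e. forall r. exists w1. exists a. (Q(e) | ~Q(r) | ~Q(w1) | ~Q(a))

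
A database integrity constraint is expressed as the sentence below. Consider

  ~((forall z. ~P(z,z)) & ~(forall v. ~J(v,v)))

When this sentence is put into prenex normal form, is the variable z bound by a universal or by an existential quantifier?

Move each ¬ inward, flipping quantifiers it crosses:
  (exists z. P(z,z)) | (forall v. ~J(v,v))
Pull the quantifiers to the front (each side's bound variable is not free in the other side):
  exists z. forall v. (P(z,z) | ~J(v,v))
The quantifier forall z sits under an odd number of negations, so it flips to exists z.

existential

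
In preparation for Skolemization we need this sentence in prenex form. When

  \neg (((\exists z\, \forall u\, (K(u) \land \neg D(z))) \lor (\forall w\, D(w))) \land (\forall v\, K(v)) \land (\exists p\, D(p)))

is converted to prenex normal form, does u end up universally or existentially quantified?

Push ¬ through the quantifiers and connectives to reach negation normal form:
  (\forall z\, \exists u\, (\neg K(u) \lor D(z))) \land (\exists w\, \neg D(w)) \lor (\exists v\, \neg K(v)) \lor (\forall p\, \neg D(p))
All bound variables are already distinct, so no renaming is needed.
Pull the quantifiers to the front (each side's bound variable is not free in the other side):
  \forall z\, \exists u\, \exists w\, \exists v\, \forall p\, ((\neg K(u) \lor D(z)) \land \neg D(w) \lor \neg K(v) \lor \neg D(p))
The quantifier \forall u sits under an odd number of negations, so it flips to \exists u.

existential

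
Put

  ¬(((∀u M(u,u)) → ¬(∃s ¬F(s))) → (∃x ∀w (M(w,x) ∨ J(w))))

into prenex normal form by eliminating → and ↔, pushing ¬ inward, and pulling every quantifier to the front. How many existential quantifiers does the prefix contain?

Rewrite implications/biconditionals: A → B as ¬A ∨ B.
  ¬(¬(¬(∀u M(u,u)) ∨ ¬(∃s ¬F(s))) ∨ (∃x ∀w (M(w,x) ∨ J(w))))
Push ¬ through the quantifiers and connectives to reach negation normal form:
  ((∃u ¬M(u,u)) ∨ (∀s F(s))) ∧ (∀x ∃w (¬M(w,x) ∧ ¬J(w)))
All bound variables are already distinct, so no renaming is needed.
Finally move all quantifiers to the prefix:
  ∃u ∀s ∀x ∃w ((¬M(u,u) ∨ F(s)) ∧ ¬M(w,x) ∧ ¬J(w))
The prefix is ∃u ∀s ∀x ∃w: 2 universal, 2 existential.

2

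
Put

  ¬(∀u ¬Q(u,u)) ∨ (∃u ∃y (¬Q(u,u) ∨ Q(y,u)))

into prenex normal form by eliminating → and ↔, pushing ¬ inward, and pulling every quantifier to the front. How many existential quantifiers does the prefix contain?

3

Push ¬ through the quantifiers and connectives to reach negation normal form:
  (∃u Q(u,u)) ∨ (∃u ∃y (¬Q(u,u) ∨ Q(y,u)))
Rename bound variables to avoid capture: u↦v1.
  (∃u Q(u,u)) ∨ (∃v1 ∃y (¬Q(v1,v1) ∨ Q(y,v1)))
Finally move all quantifiers to the prefix:
  ∃u ∃v1 ∃y (Q(u,u) ∨ ¬Q(v1,v1) ∨ Q(y,v1))
The prefix is ∃u ∃v1 ∃y: 0 universal, 3 existential.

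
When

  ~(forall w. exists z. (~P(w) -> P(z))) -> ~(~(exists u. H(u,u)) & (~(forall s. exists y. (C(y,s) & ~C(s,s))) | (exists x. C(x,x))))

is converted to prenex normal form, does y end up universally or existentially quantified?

existential

First replace A → B with ¬A ∨ B.
  ~~(forall w. exists z. (~~P(w) | P(z))) | ~(~(exists u. H(u,u)) & (~(forall s. exists y. (C(y,s) & ~C(s,s))) | (exists x. C(x,x))))
Push ¬ through the quantifiers and connectives to reach negation normal form:
  (forall w. exists z. (P(w) | P(z))) | (exists u. H(u,u)) | (forall s. exists y. (C(y,s) & ~C(s,s))) & (forall x. ~C(x,x))
All bound variables are already distinct, so no renaming is needed.
Pull the quantifiers to the front (each side's bound variable is not free in the other side):
  forall w. exists z. exists u. forall s. exists y. forall x. (P(w) | P(z) | H(u,u) | C(y,s) & ~C(s,s) & ~C(x,x))
The quantifier exists y sits under an even number of negations (counting the antecedent side of each →), so it remains existential.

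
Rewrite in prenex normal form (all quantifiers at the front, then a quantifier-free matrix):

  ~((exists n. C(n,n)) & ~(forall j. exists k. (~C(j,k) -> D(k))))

forall n. forall j. exists k. (~C(n,n) | C(j,k) | D(k))

First replace A → B with ¬A ∨ B.
  ~((exists n. C(n,n)) & ~(forall j. exists k. (~~C(j,k) | D(k))))
Push ¬ through the quantifiers and connectives to reach negation normal form:
  (forall n. ~C(n,n)) | (forall j. exists k. (C(j,k) | D(k)))
Pull the quantifiers to the front (each side's bound variable is not free in the other side):
  forall n. forall j. exists k. (~C(n,n) | C(j,k) | D(k))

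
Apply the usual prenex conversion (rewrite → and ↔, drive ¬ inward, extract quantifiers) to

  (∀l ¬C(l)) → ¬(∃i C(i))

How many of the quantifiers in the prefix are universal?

1

First replace A → B with ¬A ∨ B.
  ¬(∀l ¬C(l)) ∨ ¬(∃i C(i))
Drive negations inward (¬∀x A ≡ ∃x ¬A, ¬∃x A ≡ ∀x ¬A, De Morgan for ∧/∨):
  (∃l C(l)) ∨ (∀i ¬C(i))
Finally move all quantifiers to the prefix:
  ∃l ∀i (C(l) ∨ ¬C(i))
The prefix is ∃l ∀i: 1 universal, 1 existential.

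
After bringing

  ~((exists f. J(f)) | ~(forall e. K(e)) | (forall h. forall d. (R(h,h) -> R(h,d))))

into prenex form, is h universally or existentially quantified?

Rewrite implications/biconditionals: A → B as ¬A ∨ B.
  ~((exists f. J(f)) | ~(forall e. K(e)) | (forall h. forall d. (~R(h,h) | R(h,d))))
Move each ¬ inward, flipping quantifiers it crosses:
  (forall f. ~J(f)) & (forall e. K(e)) & (exists h. exists d. (R(h,h) & ~R(h,d)))
All bound variables are already distinct, so no renaming is needed.
Pull the quantifiers to the front (each side's bound variable is not free in the other side):
  forall f. forall e. exists h. exists d. (~J(f) & K(e) & R(h,h) & ~R(h,d))
The quantifier forall h sits under an odd number of negations (counting the antecedent side of each →), so it flips to exists h.

existential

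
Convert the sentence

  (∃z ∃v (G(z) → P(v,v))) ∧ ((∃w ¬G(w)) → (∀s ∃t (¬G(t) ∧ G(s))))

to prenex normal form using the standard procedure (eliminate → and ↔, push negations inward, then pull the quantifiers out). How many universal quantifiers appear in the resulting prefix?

Eliminate → and ↔ using ¬ and ∨.
  (∃z ∃v (¬G(z) ∨ P(v,v))) ∧ (¬(∃w ¬G(w)) ∨ (∀s ∃t (¬G(t) ∧ G(s))))
Push ¬ through the quantifiers and connectives to reach negation normal form:
  (∃z ∃v (¬G(z) ∨ P(v,v))) ∧ ((∀w G(w)) ∨ (∀s ∃t (¬G(t) ∧ G(s))))
Pull the quantifiers to the front (each side's bound variable is not free in the other side):
  ∃z ∃v ∀w ∀s ∃t ((¬G(z) ∨ P(v,v)) ∧ (G(w) ∨ ¬G(t) ∧ G(s)))
The prefix is ∃z ∃v ∀w ∀s ∃t: 2 universal, 3 existential.

2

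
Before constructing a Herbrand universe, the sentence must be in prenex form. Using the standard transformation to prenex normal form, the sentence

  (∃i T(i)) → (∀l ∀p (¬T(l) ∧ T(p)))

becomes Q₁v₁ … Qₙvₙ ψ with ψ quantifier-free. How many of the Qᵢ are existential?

0

First replace A → B with ¬A ∨ B.
  ¬(∃i T(i)) ∨ (∀l ∀p (¬T(l) ∧ T(p)))
Drive negations inward (¬∀x A ≡ ∃x ¬A, ¬∃x A ≡ ∀x ¬A, De Morgan for ∧/∨):
  (∀i ¬T(i)) ∨ (∀l ∀p (¬T(l) ∧ T(p)))
Pull the quantifiers to the front (each side's bound variable is not free in the other side):
  ∀i ∀l ∀p (¬T(i) ∨ ¬T(l) ∧ T(p))
The prefix is ∀i ∀l ∀p: 3 universal, 0 existential.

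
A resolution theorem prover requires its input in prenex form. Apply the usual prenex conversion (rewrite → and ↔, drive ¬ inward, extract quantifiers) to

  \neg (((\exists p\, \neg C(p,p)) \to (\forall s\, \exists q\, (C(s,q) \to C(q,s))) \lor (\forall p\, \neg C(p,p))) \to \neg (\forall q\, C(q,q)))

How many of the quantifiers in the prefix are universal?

4

Rewrite implications/biconditionals: A → B as ¬A ∨ B.
  \neg (\neg (\neg (\exists p\, \neg C(p,p)) \lor (\forall s\, \exists q\, (\neg C(s,q) \lor C(q,s))) \lor (\forall p\, \neg C(p,p))) \lor \neg (\forall q\, C(q,q)))
Move each ¬ inward, flipping quantifiers it crosses:
  ((\forall p\, C(p,p)) \lor (\forall s\, \exists q\, (\neg C(s,q) \lor C(q,s))) \lor (\forall p\, \neg C(p,p))) \land (\forall q\, C(q,q))
Rename bound variables to avoid capture: p↦x1, q↦a.
  ((\forall p\, C(p,p)) \lor (\forall s\, \exists q\, (\neg C(s,q) \lor C(q,s))) \lor (\forall x1\, \neg C(x1,x1))) \land (\forall a\, C(a,a))
Finally move all quantifiers to the prefix:
  \forall p\, \forall s\, \exists q\, \forall x1\, \forall a\, ((C(p,p) \lor \neg C(s,q) \lor C(q,s) \lor \neg C(x1,x1)) \land C(a,a))
The prefix is \forall p \forall s \exists q \forall x1 \forall a: 4 universal, 1 existential.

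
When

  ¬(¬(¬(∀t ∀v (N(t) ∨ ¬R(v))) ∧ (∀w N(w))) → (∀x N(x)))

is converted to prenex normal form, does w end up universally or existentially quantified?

existential

Rewrite implications/biconditionals: A → B as ¬A ∨ B.
  ¬(¬¬(¬(∀t ∀v (N(t) ∨ ¬R(v))) ∧ (∀w N(w))) ∨ (∀x N(x)))
Push ¬ through the quantifiers and connectives to reach negation normal form:
  ((∀t ∀v (N(t) ∨ ¬R(v))) ∨ (∃w ¬N(w))) ∧ (∃x ¬N(x))
Pull the quantifiers to the front (each side's bound variable is not free in the other side):
  ∀t ∀v ∃w ∃x ((N(t) ∨ ¬R(v) ∨ ¬N(w)) ∧ ¬N(x))
The quantifier ∀w sits under an odd number of negations (counting the antecedent side of each →), so it flips to ∃w.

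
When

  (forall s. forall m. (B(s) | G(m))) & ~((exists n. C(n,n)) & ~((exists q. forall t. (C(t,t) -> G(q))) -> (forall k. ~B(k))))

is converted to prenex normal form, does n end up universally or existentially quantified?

Rewrite implications/biconditionals: A → B as ¬A ∨ B.
  (forall s. forall m. (B(s) | G(m))) & ~((exists n. C(n,n)) & ~(~(exists q. forall t. (~C(t,t) | G(q))) | (forall k. ~B(k))))
Push ¬ through the quantifiers and connectives to reach negation normal form:
  (forall s. forall m. (B(s) | G(m))) & ((forall n. ~C(n,n)) | (forall q. exists t. (C(t,t) & ~G(q))) | (forall k. ~B(k)))
Pull the quantifiers to the front (each side's bound variable is not free in the other side):
  forall s. forall m. forall n. forall q. exists t. forall k. ((B(s) | G(m)) & (~C(n,n) | C(t,t) & ~G(q) | ~B(k)))
The quantifier exists n sits under an odd number of negations (counting the antecedent side of each →), so it flips to forall n.

universal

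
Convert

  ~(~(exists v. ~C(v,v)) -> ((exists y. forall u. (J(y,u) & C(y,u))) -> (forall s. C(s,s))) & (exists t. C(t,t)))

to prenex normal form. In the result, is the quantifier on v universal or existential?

Rewrite implications/biconditionals: A → B as ¬A ∨ B.
  ~(~~(exists v. ~C(v,v)) | (~(exists y. forall u. (J(y,u) & C(y,u))) | (forall s. C(s,s))) & (exists t. C(t,t)))
Move each ¬ inward, flipping quantifiers it crosses:
  (forall v. C(v,v)) & ((exists y. forall u. (J(y,u) & C(y,u))) & (exists s. ~C(s,s)) | (forall t. ~C(t,t)))
Pull the quantifiers to the front (each side's bound variable is not free in the other side):
  forall v. exists y. forall u. exists s. forall t. (C(v,v) & (J(y,u) & C(y,u) & ~C(s,s) | ~C(t,t)))
The quantifier exists v sits under an odd number of negations (counting the antecedent side of each →), so it flips to forall v.

universal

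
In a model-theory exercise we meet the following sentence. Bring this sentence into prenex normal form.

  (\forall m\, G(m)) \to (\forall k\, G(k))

Eliminate → and ↔ using ¬ and ∨.
  \neg (\forall m\, G(m)) \lor (\forall k\, G(k))
Push ¬ through the quantifiers and connectives to reach negation normal form:
  (\exists m\, \neg G(m)) \lor (\forall k\, G(k))
Finally move all quantifiers to the prefix:
  \exists m\, \forall k\, (\neg G(m) \lor G(k))

\exists m\, \forall k\, (\neg G(m) \lor G(k))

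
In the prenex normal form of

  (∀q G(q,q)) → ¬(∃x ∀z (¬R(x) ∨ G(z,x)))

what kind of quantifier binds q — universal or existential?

existential

Rewrite implications/biconditionals: A → B as ¬A ∨ B.
  ¬(∀q G(q,q)) ∨ ¬(∃x ∀z (¬R(x) ∨ G(z,x)))
Push ¬ through the quantifiers and connectives to reach negation normal form:
  (∃q ¬G(q,q)) ∨ (∀x ∃z (R(x) ∧ ¬G(z,x)))
Extract every quantifier outward, since the variables are now distinct and don't occur free across branches:
  ∃q ∀x ∃z (¬G(q,q) ∨ R(x) ∧ ¬G(z,x))
The quantifier ∀q sits under an odd number of negations (counting the antecedent side of each →), so it flips to ∃q.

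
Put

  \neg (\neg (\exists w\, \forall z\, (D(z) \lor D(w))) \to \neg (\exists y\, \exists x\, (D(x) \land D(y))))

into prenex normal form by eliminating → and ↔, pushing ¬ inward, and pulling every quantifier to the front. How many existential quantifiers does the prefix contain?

3

Eliminate → and ↔ using ¬ and ∨.
  \neg (\neg \neg (\exists w\, \forall z\, (D(z) \lor D(w))) \lor \neg (\exists y\, \exists x\, (D(x) \land D(y))))
Drive negations inward (¬∀x A ≡ ∃x ¬A, ¬∃x A ≡ ∀x ¬A, De Morgan for ∧/∨):
  (\forall w\, \exists z\, (\neg D(z) \land \neg D(w))) \land (\exists y\, \exists x\, (D(x) \land D(y)))
Pull the quantifiers to the front (each side's bound variable is not free in the other side):
  \forall w\, \exists z\, \exists y\, \exists x\, (\neg D(z) \land \neg D(w) \land D(x) \land D(y))
The prefix is \forall w \exists z \exists y \exists x: 1 universal, 3 existential.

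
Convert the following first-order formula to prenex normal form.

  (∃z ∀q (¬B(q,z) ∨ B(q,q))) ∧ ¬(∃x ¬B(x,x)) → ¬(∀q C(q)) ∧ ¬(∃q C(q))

Rewrite implications/biconditionals: A → B as ¬A ∨ B.
  ¬((∃z ∀q (¬B(q,z) ∨ B(q,q))) ∧ ¬(∃x ¬B(x,x))) ∨ ¬(∀q C(q)) ∧ ¬(∃q C(q))
Move each ¬ inward, flipping quantifiers it crosses:
  (∀z ∃q (B(q,z) ∧ ¬B(q,q))) ∨ (∃x ¬B(x,x)) ∨ (∃q ¬C(q)) ∧ (∀q ¬C(q))
Standardize variables apart so no two quantifiers bind the same name: q↦y, q↦c.
  (∀z ∃q (B(q,z) ∧ ¬B(q,q))) ∨ (∃x ¬B(x,x)) ∨ (∃y ¬C(y)) ∧ (∀c ¬C(c))
Pull the quantifiers to the front (each side's bound variable is not free in the other side):
  ∀z ∃q ∃x ∃y ∀c (B(q,z) ∧ ¬B(q,q) ∨ ¬B(x,x) ∨ ¬C(y) ∧ ¬C(c))

∀z ∃q ∃x ∃y ∀c (B(q,z) ∧ ¬B(q,q) ∨ ¬B(x,x) ∨ ¬C(y) ∧ ¬C(c))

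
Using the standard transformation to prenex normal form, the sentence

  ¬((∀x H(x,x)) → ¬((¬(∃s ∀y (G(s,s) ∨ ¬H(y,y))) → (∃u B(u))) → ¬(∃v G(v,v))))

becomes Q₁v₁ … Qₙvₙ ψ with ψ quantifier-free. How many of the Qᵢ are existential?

1

Eliminate → and ↔ using ¬ and ∨.
  ¬(¬(∀x H(x,x)) ∨ ¬(¬(¬¬(∃s ∀y (G(s,s) ∨ ¬H(y,y))) ∨ (∃u B(u))) ∨ ¬(∃v G(v,v))))
Drive negations inward (¬∀x A ≡ ∃x ¬A, ¬∃x A ≡ ∀x ¬A, De Morgan for ∧/∨):
  (∀x H(x,x)) ∧ ((∀s ∃y (¬G(s,s) ∧ H(y,y))) ∧ (∀u ¬B(u)) ∨ (∀v ¬G(v,v)))
All bound variables are already distinct, so no renaming is needed.
Pull the quantifiers to the front (each side's bound variable is not free in the other side):
  ∀x ∀s ∃y ∀u ∀v (H(x,x) ∧ (¬G(s,s) ∧ H(y,y) ∧ ¬B(u) ∨ ¬G(v,v)))
The prefix is ∀x ∀s ∃y ∀u ∀v: 4 universal, 1 existential.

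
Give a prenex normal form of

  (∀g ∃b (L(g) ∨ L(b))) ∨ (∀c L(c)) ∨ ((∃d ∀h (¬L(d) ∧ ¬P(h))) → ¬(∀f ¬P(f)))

∀g ∃b ∀c ∀d ∃h ∃f (L(g) ∨ L(b) ∨ L(c) ∨ L(d) ∨ P(h) ∨ P(f))

First replace A → B with ¬A ∨ B.
  (∀g ∃b (L(g) ∨ L(b))) ∨ (∀c L(c)) ∨ ¬(∃d ∀h (¬L(d) ∧ ¬P(h))) ∨ ¬(∀f ¬P(f))
Move each ¬ inward, flipping quantifiers it crosses:
  (∀g ∃b (L(g) ∨ L(b))) ∨ (∀c L(c)) ∨ (∀d ∃h (L(d) ∨ P(h))) ∨ (∃f P(f))
Finally move all quantifiers to the prefix:
  ∀g ∃b ∀c ∀d ∃h ∃f (L(g) ∨ L(b) ∨ L(c) ∨ L(d) ∨ P(h) ∨ P(f))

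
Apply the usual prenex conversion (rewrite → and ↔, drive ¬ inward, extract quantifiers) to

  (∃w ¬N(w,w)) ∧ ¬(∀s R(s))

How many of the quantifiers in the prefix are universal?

Drive negations inward (¬∀x A ≡ ∃x ¬A, ¬∃x A ≡ ∀x ¬A, De Morgan for ∧/∨):
  (∃w ¬N(w,w)) ∧ (∃s ¬R(s))
All bound variables are already distinct, so no renaming is needed.
Finally move all quantifiers to the prefix:
  ∃w ∃s (¬N(w,w) ∧ ¬R(s))
The prefix is ∃w ∃s: 0 universal, 2 existential.

0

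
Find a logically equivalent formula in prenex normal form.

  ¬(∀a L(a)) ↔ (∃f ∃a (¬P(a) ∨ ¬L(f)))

∀a ∃f ∃y1 ∀y ∀w1 ∃c ((L(a) ∨ ¬P(y1) ∨ ¬L(f)) ∧ (P(w1) ∧ L(y) ∨ ¬L(c)))

First replace A → B with ¬A ∨ B; A ↔ B as (¬A ∨ B) ∧ (¬B ∨ A).
  (¬¬(∀a L(a)) ∨ (∃f ∃a (¬P(a) ∨ ¬L(f)))) ∧ (¬(∃f ∃a (¬P(a) ∨ ¬L(f))) ∨ ¬(∀a L(a)))
Push ¬ through the quantifiers and connectives to reach negation normal form:
  ((∀a L(a)) ∨ (∃f ∃a (¬P(a) ∨ ¬L(f)))) ∧ ((∀f ∀a (P(a) ∧ L(f))) ∨ (∃a ¬L(a)))
Rename bound variables to avoid capture: a↦y1, f↦y, a↦w1, a↦c.
  ((∀a L(a)) ∨ (∃f ∃y1 (¬P(y1) ∨ ¬L(f)))) ∧ ((∀y ∀w1 (P(w1) ∧ L(y))) ∨ (∃c ¬L(c)))
Finally move all quantifiers to the prefix:
  ∀a ∃f ∃y1 ∀y ∀w1 ∃c ((L(a) ∨ ¬P(y1) ∨ ¬L(f)) ∧ (P(w1) ∧ L(y) ∨ ¬L(c)))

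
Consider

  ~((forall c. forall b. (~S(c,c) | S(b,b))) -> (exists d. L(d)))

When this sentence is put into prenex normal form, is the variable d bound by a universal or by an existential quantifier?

First replace A → B with ¬A ∨ B.
  ~(~(forall c. forall b. (~S(c,c) | S(b,b))) | (exists d. L(d)))
Push ¬ through the quantifiers and connectives to reach negation normal form:
  (forall c. forall b. (~S(c,c) | S(b,b))) & (forall d. ~L(d))
All bound variables are already distinct, so no renaming is needed.
Extract every quantifier outward, since the variables are now distinct and don't occur free across branches:
  forall c. forall b. forall d. ((~S(c,c) | S(b,b)) & ~L(d))
The quantifier exists d sits under an odd number of negations (counting the antecedent side of each →), so it flips to forall d.

universal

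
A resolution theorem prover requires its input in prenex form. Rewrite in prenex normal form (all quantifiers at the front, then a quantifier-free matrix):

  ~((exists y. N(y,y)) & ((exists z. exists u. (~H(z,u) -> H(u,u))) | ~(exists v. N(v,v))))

Eliminate → and ↔ using ¬ and ∨.
  ~((exists y. N(y,y)) & ((exists z. exists u. (~~H(z,u) | H(u,u))) | ~(exists v. N(v,v))))
Drive negations inward (¬∀x A ≡ ∃x ¬A, ¬∃x A ≡ ∀x ¬A, De Morgan for ∧/∨):
  (forall y. ~N(y,y)) | (forall z. forall u. (~H(z,u) & ~H(u,u))) & (exists v. N(v,v))
All bound variables are already distinct, so no renaming is needed.
Pull the quantifiers to the front (each side's bound variable is not free in the other side):
  forall y. forall z. forall u. exists v. (~N(y,y) | ~H(z,u) & ~H(u,u) & N(v,v))

forall y. forall z. forall u. exists v. (~N(y,y) | ~H(z,u) & ~H(u,u) & N(v,v))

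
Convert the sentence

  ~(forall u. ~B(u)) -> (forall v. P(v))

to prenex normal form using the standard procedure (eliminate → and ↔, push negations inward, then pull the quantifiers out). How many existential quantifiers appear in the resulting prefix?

Rewrite implications/biconditionals: A → B as ¬A ∨ B.
  ~~(forall u. ~B(u)) | (forall v. P(v))
Move each ¬ inward, flipping quantifiers it crosses:
  (forall u. ~B(u)) | (forall v. P(v))
Pull the quantifiers to the front (each side's bound variable is not free in the other side):
  forall u. forall v. (~B(u) | P(v))
The prefix is forall u forall v: 2 universal, 0 existential.

0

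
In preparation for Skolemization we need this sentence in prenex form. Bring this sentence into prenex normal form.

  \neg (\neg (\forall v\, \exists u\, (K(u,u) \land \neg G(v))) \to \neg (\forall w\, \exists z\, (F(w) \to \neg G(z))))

Eliminate → and ↔ using ¬ and ∨.
  \neg (\neg \neg (\forall v\, \exists u\, (K(u,u) \land \neg G(v))) \lor \neg (\forall w\, \exists z\, (\neg F(w) \lor \neg G(z))))
Drive negations inward (¬∀x A ≡ ∃x ¬A, ¬∃x A ≡ ∀x ¬A, De Morgan for ∧/∨):
  (\exists v\, \forall u\, (\neg K(u,u) \lor G(v))) \land (\forall w\, \exists z\, (\neg F(w) \lor \neg G(z)))
Extract every quantifier outward, since the variables are now distinct and don't occur free across branches:
  \exists v\, \forall u\, \forall w\, \exists z\, ((\neg K(u,u) \lor G(v)) \land (\neg F(w) \lor \neg G(z)))

\exists v\, \forall u\, \forall w\, \exists z\, ((\neg K(u,u) \lor G(v)) \land (\neg F(w) \lor \neg G(z)))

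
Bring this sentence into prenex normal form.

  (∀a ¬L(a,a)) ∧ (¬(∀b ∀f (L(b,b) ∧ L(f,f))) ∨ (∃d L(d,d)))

∀a ∃b ∃f ∃d (¬L(a,a) ∧ (¬L(b,b) ∨ ¬L(f,f) ∨ L(d,d)))

Push ¬ through the quantifiers and connectives to reach negation normal form:
  (∀a ¬L(a,a)) ∧ ((∃b ∃f (¬L(b,b) ∨ ¬L(f,f))) ∨ (∃d L(d,d)))
All bound variables are already distinct, so no renaming is needed.
Finally move all quantifiers to the prefix:
  ∀a ∃b ∃f ∃d (¬L(a,a) ∧ (¬L(b,b) ∨ ¬L(f,f) ∨ L(d,d)))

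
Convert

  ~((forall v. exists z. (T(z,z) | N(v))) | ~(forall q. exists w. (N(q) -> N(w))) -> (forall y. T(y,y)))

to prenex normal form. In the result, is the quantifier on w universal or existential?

First replace A → B with ¬A ∨ B.
  ~(~((forall v. exists z. (T(z,z) | N(v))) | ~(forall q. exists w. (~N(q) | N(w)))) | (forall y. T(y,y)))
Push ¬ through the quantifiers and connectives to reach negation normal form:
  ((forall v. exists z. (T(z,z) | N(v))) | (exists q. forall w. (N(q) & ~N(w)))) & (exists y. ~T(y,y))
All bound variables are already distinct, so no renaming is needed.
Extract every quantifier outward, since the variables are now distinct and don't occur free across branches:
  forall v. exists z. exists q. forall w. exists y. ((T(z,z) | N(v) | N(q) & ~N(w)) & ~T(y,y))
The quantifier exists w sits under an odd number of negations (counting the antecedent side of each →), so it flips to forall w.

universal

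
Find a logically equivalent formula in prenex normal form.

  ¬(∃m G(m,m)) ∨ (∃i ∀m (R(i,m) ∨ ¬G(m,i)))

∀m ∃i ∀u1 (¬G(m,m) ∨ R(i,u1) ∨ ¬G(u1,i))

Push ¬ through the quantifiers and connectives to reach negation normal form:
  (∀m ¬G(m,m)) ∨ (∃i ∀m (R(i,m) ∨ ¬G(m,i)))
Give each quantifier a distinct variable: m↦u1.
  (∀m ¬G(m,m)) ∨ (∃i ∀u1 (R(i,u1) ∨ ¬G(u1,i)))
Pull the quantifiers to the front (each side's bound variable is not free in the other side):
  ∀m ∃i ∀u1 (¬G(m,m) ∨ R(i,u1) ∨ ¬G(u1,i))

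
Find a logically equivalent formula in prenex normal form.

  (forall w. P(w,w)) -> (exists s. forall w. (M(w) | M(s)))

Rewrite implications/biconditionals: A → B as ¬A ∨ B.
  ~(forall w. P(w,w)) | (exists s. forall w. (M(w) | M(s)))
Drive negations inward (¬∀x A ≡ ∃x ¬A, ¬∃x A ≡ ∀x ¬A, De Morgan for ∧/∨):
  (exists w. ~P(w,w)) | (exists s. forall w. (M(w) | M(s)))
Give each quantifier a distinct variable: w↦v1.
  (exists w. ~P(w,w)) | (exists s. forall v1. (M(v1) | M(s)))
Extract every quantifier outward, since the variables are now distinct and don't occur free across branches:
  exists w. exists s. forall v1. (~P(w,w) | M(v1) | M(s))

exists w. exists s. forall v1. (~P(w,w) | M(v1) | M(s))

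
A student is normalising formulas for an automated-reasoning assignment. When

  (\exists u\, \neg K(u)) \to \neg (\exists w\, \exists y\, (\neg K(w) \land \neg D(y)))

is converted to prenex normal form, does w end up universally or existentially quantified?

universal

First replace A → B with ¬A ∨ B.
  \neg (\exists u\, \neg K(u)) \lor \neg (\exists w\, \exists y\, (\neg K(w) \land \neg D(y)))
Push ¬ through the quantifiers and connectives to reach negation normal form:
  (\forall u\, K(u)) \lor (\forall w\, \forall y\, (K(w) \lor D(y)))
Pull the quantifiers to the front (each side's bound variable is not free in the other side):
  \forall u\, \forall w\, \forall y\, (K(u) \lor K(w) \lor D(y))
The quantifier \exists w sits under an odd number of negations (counting the antecedent side of each →), so it flips to \forall w.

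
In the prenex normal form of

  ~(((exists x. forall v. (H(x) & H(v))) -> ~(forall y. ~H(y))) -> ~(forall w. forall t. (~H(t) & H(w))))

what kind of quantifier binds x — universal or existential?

Eliminate → and ↔ using ¬ and ∨.
  ~(~(~(exists x. forall v. (H(x) & H(v))) | ~(forall y. ~H(y))) | ~(forall w. forall t. (~H(t) & H(w))))
Push ¬ through the quantifiers and connectives to reach negation normal form:
  ((forall x. exists v. (~H(x) | ~H(v))) | (exists y. H(y))) & (forall w. forall t. (~H(t) & H(w)))
Pull the quantifiers to the front (each side's bound variable is not free in the other side):
  forall x. exists v. exists y. forall w. forall t. ((~H(x) | ~H(v) | H(y)) & ~H(t) & H(w))
The quantifier exists x sits under an odd number of negations (counting the antecedent side of each →), so it flips to forall x.

universal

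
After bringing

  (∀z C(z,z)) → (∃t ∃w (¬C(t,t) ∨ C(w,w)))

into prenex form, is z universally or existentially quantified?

Rewrite implications/biconditionals: A → B as ¬A ∨ B.
  ¬(∀z C(z,z)) ∨ (∃t ∃w (¬C(t,t) ∨ C(w,w)))
Push ¬ through the quantifiers and connectives to reach negation normal form:
  (∃z ¬C(z,z)) ∨ (∃t ∃w (¬C(t,t) ∨ C(w,w)))
All bound variables are already distinct, so no renaming is needed.
Extract every quantifier outward, since the variables are now distinct and don't occur free across branches:
  ∃z ∃t ∃w (¬C(z,z) ∨ ¬C(t,t) ∨ C(w,w))
The quantifier ∀z sits under an odd number of negations (counting the antecedent side of each →), so it flips to ∃z.

existential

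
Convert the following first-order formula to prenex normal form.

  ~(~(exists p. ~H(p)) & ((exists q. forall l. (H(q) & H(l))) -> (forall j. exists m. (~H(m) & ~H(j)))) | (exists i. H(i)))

exists p. exists q. forall l. exists j. forall m. forall i. ((~H(p) | H(q) & H(l) & (H(m) | H(j))) & ~H(i))

Eliminate → and ↔ using ¬ and ∨.
  ~(~(exists p. ~H(p)) & (~(exists q. forall l. (H(q) & H(l))) | (forall j. exists m. (~H(m) & ~H(j)))) | (exists i. H(i)))
Move each ¬ inward, flipping quantifiers it crosses:
  ((exists p. ~H(p)) | (exists q. forall l. (H(q) & H(l))) & (exists j. forall m. (H(m) | H(j)))) & (forall i. ~H(i))
All bound variables are already distinct, so no renaming is needed.
Extract every quantifier outward, since the variables are now distinct and don't occur free across branches:
  exists p. exists q. forall l. exists j. forall m. forall i. ((~H(p) | H(q) & H(l) & (H(m) | H(j))) & ~H(i))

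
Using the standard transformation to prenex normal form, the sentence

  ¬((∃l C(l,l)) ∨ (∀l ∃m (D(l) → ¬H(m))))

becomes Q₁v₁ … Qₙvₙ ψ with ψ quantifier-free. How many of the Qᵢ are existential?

1

Eliminate → and ↔ using ¬ and ∨.
  ¬((∃l C(l,l)) ∨ (∀l ∃m (¬D(l) ∨ ¬H(m))))
Move each ¬ inward, flipping quantifiers it crosses:
  (∀l ¬C(l,l)) ∧ (∃l ∀m (D(l) ∧ H(m)))
Rename bound variables to avoid capture: l↦w.
  (∀l ¬C(l,l)) ∧ (∃w ∀m (D(w) ∧ H(m)))
Pull the quantifiers to the front (each side's bound variable is not free in the other side):
  ∀l ∃w ∀m (¬C(l,l) ∧ D(w) ∧ H(m))
The prefix is ∀l ∃w ∀m: 2 universal, 1 existential.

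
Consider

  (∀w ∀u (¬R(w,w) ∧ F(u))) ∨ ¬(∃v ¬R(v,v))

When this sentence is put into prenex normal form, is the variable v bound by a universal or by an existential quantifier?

Drive negations inward (¬∀x A ≡ ∃x ¬A, ¬∃x A ≡ ∀x ¬A, De Morgan for ∧/∨):
  (∀w ∀u (¬R(w,w) ∧ F(u))) ∨ (∀v R(v,v))
Extract every quantifier outward, since the variables are now distinct and don't occur free across branches:
  ∀w ∀u ∀v (¬R(w,w) ∧ F(u) ∨ R(v,v))
The quantifier ∃v sits under an odd number of negations, so it flips to ∀v.

universal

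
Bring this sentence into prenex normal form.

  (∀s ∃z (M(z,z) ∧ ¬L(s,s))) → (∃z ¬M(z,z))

First replace A → B with ¬A ∨ B.
  ¬(∀s ∃z (M(z,z) ∧ ¬L(s,s))) ∨ (∃z ¬M(z,z))
Drive negations inward (¬∀x A ≡ ∃x ¬A, ¬∃x A ≡ ∀x ¬A, De Morgan for ∧/∨):
  (∃s ∀z (¬M(z,z) ∨ L(s,s))) ∨ (∃z ¬M(z,z))
Rename bound variables to avoid capture: z↦w1.
  (∃s ∀z (¬M(z,z) ∨ L(s,s))) ∨ (∃w1 ¬M(w1,w1))
Extract every quantifier outward, since the variables are now distinct and don't occur free across branches:
  ∃s ∀z ∃w1 (¬M(z,z) ∨ L(s,s) ∨ ¬M(w1,w1))

∃s ∀z ∃w1 (¬M(z,z) ∨ L(s,s) ∨ ¬M(w1,w1))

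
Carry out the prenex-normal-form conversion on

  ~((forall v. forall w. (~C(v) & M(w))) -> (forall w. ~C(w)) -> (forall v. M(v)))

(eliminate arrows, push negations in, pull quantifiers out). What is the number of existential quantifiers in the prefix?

1

Eliminate → and ↔ using ¬ and ∨.
  ~(~(forall v. forall w. (~C(v) & M(w))) | ~(forall w. ~C(w)) | (forall v. M(v)))
Drive negations inward (¬∀x A ≡ ∃x ¬A, ¬∃x A ≡ ∀x ¬A, De Morgan for ∧/∨):
  (forall v. forall w. (~C(v) & M(w))) & (forall w. ~C(w)) & (exists v. ~M(v))
Give each quantifier a distinct variable: w↦c, v↦t.
  (forall v. forall w. (~C(v) & M(w))) & (forall c. ~C(c)) & (exists t. ~M(t))
Pull the quantifiers to the front (each side's bound variable is not free in the other side):
  forall v. forall w. forall c. exists t. (~C(v) & M(w) & ~C(c) & ~M(t))
The prefix is forall v forall w forall c exists t: 3 universal, 1 existential.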